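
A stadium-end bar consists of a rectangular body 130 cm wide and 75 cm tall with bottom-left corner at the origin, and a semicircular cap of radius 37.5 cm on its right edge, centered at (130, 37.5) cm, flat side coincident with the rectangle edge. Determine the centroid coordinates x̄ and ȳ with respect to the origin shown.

rectangular body: A = 130 × 75 = 9750.00, centroid at (65.00, 37.50).
semicircular end: A = ½π·37.5² = 2208.93, centroid at (145.92, 37.50).
ΣA = 11958.93 cm²
ΣAx̄ = (9750.00)(65.00) + (2208.93)(145.92) = 956067.45 cm³
ΣAȳ = (9750.00)(37.50) + (2208.93)(37.50) = 448459.96 cm³
x̄ = 956067.45 / 11958.93 = 79.95 cm
ȳ = 448459.96 / 11958.93 = 37.50 cm

x̄ = 79.95 cm, ȳ = 37.50 cm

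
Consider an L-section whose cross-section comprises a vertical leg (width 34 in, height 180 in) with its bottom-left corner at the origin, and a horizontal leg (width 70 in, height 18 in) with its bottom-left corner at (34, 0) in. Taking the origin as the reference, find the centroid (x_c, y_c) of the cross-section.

vertical leg: A = 34 × 180 = 6120.00, centroid at (17.00, 90.00).
horizontal leg: A = 70 × 18 = 1260.00, centroid at (69.00, 9.00).
ΣA = 7380.00 in², ΣAx_c = 190980.00 in³, ΣAy_c = 562140.00 in³.
x_c = 190980.00/7380.00 = 25.88 in; y_c = 562140.00/7380.00 = 76.17 in.

x_c = 25.88 in, y_c = 76.17 in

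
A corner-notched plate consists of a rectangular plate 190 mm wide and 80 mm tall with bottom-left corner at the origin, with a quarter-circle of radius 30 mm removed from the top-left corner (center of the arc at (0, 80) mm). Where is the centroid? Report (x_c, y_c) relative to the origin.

x_c = 99.01 mm, y_c = 38.67 mm

plate: A = 190 × 80 = 15200.00, centroid at (95.00, 40.00).
removed quarter-circle: A = −¼π·30² = -706.86, centroid at (12.73, 67.27).
ΣA = 14493.14 mm²
ΣAx_c = (15200.00)(95.00) + (-706.86)(12.73) = 1435000.00 mm³
ΣAy_c = (15200.00)(40.00) + (-706.86)(67.27) = 560451.33 mm³
x_c = 1435000.00 / 14493.14 = 99.01 mm
y_c = 560451.33 / 14493.14 = 38.67 mm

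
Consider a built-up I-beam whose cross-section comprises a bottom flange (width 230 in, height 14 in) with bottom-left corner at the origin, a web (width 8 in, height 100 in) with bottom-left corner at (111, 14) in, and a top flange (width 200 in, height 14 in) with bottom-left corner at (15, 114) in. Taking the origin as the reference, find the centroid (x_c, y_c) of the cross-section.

bottom flange: A = 230 × 14 = 3220.00, centroid at (115.00, 7.00).
web: A = 8 × 100 = 800.00, centroid at (115.00, 64.00).
top flange: A = 200 × 14 = 2800.00, centroid at (115.00, 121.00).
ΣA = 6820.00 in², ΣAx_c = 784300.00 in³, ΣAy_c = 412540.00 in³.
x_c = 784300.00/6820.00 = 115.00 in; y_c = 412540.00/6820.00 = 60.49 in.

x_c = 115.00 in, y_c = 60.49 in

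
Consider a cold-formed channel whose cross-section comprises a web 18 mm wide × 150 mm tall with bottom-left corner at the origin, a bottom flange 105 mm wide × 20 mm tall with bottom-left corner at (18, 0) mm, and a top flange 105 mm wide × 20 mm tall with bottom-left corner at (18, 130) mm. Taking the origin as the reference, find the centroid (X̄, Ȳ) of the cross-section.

X̄ = 46.43 mm, Ȳ = 75.00 mm

Part | A | x̄ᵢ | ȳᵢ | A·x̄ᵢ | A·ȳᵢ
web | 2700.00 | 9.00 | 75.00 | 24300.00 | 202500.00
bottom flange | 2100.00 | 70.50 | 10.00 | 148050.00 | 21000.00
top flange | 2100.00 | 70.50 | 140.00 | 148050.00 | 294000.00
Σ | 6900.00 |  |  | 320400.00 | 517500.00
X̄ = 320400.00 / 6900.00 = 46.43 mm
Ȳ = 517500.00 / 6900.00 = 75.00 mm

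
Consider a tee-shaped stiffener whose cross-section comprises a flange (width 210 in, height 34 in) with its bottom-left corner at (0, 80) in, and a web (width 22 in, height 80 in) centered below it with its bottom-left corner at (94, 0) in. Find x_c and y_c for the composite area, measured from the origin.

x_c = 105.00 in, y_c = 85.73 in

web: A = 22 × 80 = 1760.00, centroid at (105.00, 40.00).
flange: A = 210 × 34 = 7140.00, centroid at (105.00, 97.00).
ΣA = 8900.00 in², ΣAx_c = 934500.00 in³, ΣAy_c = 762980.00 in³.
x_c = 934500.00/8900.00 = 105.00 in; y_c = 762980.00/8900.00 = 85.73 in.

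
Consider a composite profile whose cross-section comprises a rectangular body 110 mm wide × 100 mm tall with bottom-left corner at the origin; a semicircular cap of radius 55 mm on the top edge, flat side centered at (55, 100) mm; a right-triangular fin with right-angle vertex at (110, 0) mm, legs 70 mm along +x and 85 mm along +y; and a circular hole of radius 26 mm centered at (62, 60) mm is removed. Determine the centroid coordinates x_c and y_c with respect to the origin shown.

x_c = 68.14 mm, y_c = 65.83 mm

Part | A | x̄ᵢ | ȳᵢ | A·x̄ᵢ | A·ȳᵢ
rectangular body | 11000.00 | 55.00 | 50.00 | 605000.00 | 550000.00
semicircular top | 4751.66 | 55.00 | 123.34 | 261341.24 | 586082.56
triangular fin | 2975.00 | 133.33 | 28.33 | 396666.67 | 84291.67
hole | -2123.72 | 62.00 | 60.00 | -131670.43 | -127423.00
Σ | 16602.94 |  |  | 1131337.47 | 1092951.22
x_c = 1131337.47 / 16602.94 = 68.14 mm
y_c = 1092951.22 / 16602.94 = 65.83 mm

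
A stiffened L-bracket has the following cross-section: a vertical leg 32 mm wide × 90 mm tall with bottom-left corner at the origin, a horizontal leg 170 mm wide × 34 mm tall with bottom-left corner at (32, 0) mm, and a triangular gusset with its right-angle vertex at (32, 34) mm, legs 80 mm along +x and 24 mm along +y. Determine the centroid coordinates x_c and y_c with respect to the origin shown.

x_c = 80.94 mm, y_c = 27.88 mm

Part | A | x̄ᵢ | ȳᵢ | A·x̄ᵢ | A·ȳᵢ
vertical leg | 2880.00 | 16.00 | 45.00 | 46080.00 | 129600.00
horizontal leg | 5780.00 | 117.00 | 17.00 | 676260.00 | 98260.00
gusset | 960.00 | 58.67 | 42.00 | 56320.00 | 40320.00
Σ | 9620.00 |  |  | 778660.00 | 268180.00
x_c = 778660.00 / 9620.00 = 80.94 mm
y_c = 268180.00 / 9620.00 = 27.88 mm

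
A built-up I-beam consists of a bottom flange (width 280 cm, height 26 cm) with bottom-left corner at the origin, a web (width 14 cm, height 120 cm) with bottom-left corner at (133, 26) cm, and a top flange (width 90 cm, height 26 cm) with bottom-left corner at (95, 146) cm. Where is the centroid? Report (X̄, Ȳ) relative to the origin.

Part | A | x̄ᵢ | ȳᵢ | A·x̄ᵢ | A·ȳᵢ
bottom flange | 7280.00 | 140.00 | 13.00 | 1019200.00 | 94640.00
web | 1680.00 | 140.00 | 86.00 | 235200.00 | 144480.00
top flange | 2340.00 | 140.00 | 159.00 | 327600.00 | 372060.00
Σ | 11300.00 |  |  | 1582000.00 | 611180.00
X̄ = 1582000.00 / 11300.00 = 140.00 cm
Ȳ = 611180.00 / 11300.00 = 54.09 cm

X̄ = 140.00 cm, Ȳ = 54.09 cm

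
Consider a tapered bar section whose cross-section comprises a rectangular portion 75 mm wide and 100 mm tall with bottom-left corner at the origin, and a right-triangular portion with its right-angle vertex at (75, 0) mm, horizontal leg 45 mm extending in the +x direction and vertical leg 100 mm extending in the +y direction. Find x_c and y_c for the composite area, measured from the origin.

x_c = 49.62 mm, y_c = 46.15 mm

Part | A | x̄ᵢ | ȳᵢ | A·x̄ᵢ | A·ȳᵢ
rectangular portion | 7500.00 | 37.50 | 50.00 | 281250.00 | 375000.00
triangular portion | 2250.00 | 90.00 | 33.33 | 202500.00 | 75000.00
Σ | 9750.00 |  |  | 483750.00 | 450000.00
x_c = 483750.00 / 9750.00 = 49.62 mm
y_c = 450000.00 / 9750.00 = 46.15 mm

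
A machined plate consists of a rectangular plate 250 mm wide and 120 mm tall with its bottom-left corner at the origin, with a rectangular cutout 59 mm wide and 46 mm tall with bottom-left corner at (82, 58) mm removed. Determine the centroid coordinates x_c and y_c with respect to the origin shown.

plate: A = 250 × 120 = 30000.00, centroid at (125.00, 60.00).
hole: A = −(59 × 46) = -2714.00, centroid at (111.50, 81.00).
ΣA = 27286.00 mm², ΣAx_c = 3447389.00 mm³, ΣAy_c = 1580166.00 mm³.
x_c = 3447389.00/27286.00 = 126.34 mm; y_c = 1580166.00/27286.00 = 57.91 mm.

x_c = 126.34 mm, y_c = 57.91 mm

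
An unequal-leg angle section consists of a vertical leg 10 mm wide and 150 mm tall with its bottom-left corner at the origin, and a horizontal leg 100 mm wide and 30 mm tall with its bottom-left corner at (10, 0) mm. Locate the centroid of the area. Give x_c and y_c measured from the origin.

x_c = 41.67 mm, y_c = 35.00 mm

vertical leg: A = 10 × 150 = 1500.00, centroid at (5.00, 75.00).
horizontal leg: A = 100 × 30 = 3000.00, centroid at (60.00, 15.00).
ΣA = 4500.00 mm²
ΣAx_c = (1500.00)(5.00) + (3000.00)(60.00) = 187500.00 mm³
ΣAy_c = (1500.00)(75.00) + (3000.00)(15.00) = 157500.00 mm³
x_c = 187500.00 / 4500.00 = 41.67 mm
y_c = 157500.00 / 4500.00 = 35.00 mm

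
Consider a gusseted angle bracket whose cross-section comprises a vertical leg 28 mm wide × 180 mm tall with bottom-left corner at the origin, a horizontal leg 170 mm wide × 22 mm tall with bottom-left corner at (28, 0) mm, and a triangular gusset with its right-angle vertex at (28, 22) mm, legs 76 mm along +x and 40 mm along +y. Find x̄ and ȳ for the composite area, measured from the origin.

vertical leg: A = 28 × 180 = 5040.00, centroid at (14.00, 90.00).
horizontal leg: A = 170 × 22 = 3740.00, centroid at (113.00, 11.00).
gusset: A = ½·76·40 = 1520.00, centroid at (53.33, 35.33).
ΣA = 10300.00 mm²
ΣAx̄ = (5040.00)(14.00) + (3740.00)(113.00) + (1520.00)(53.33) = 574246.67 mm³
ΣAȳ = (5040.00)(90.00) + (3740.00)(11.00) + (1520.00)(35.33) = 548446.67 mm³
x̄ = 574246.67 / 10300.00 = 55.75 mm
ȳ = 548446.67 / 10300.00 = 53.25 mm

x̄ = 55.75 mm, ȳ = 53.25 mm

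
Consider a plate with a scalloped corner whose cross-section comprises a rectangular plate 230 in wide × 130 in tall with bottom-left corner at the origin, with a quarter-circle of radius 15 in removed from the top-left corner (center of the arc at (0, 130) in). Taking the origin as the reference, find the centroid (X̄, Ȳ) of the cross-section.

X̄ = 115.65 in, Ȳ = 64.65 in

Part | A | x̄ᵢ | ȳᵢ | A·x̄ᵢ | A·ȳᵢ
plate | 29900.00 | 115.00 | 65.00 | 3438500.00 | 1943500.00
removed quarter-circle | -176.71 | 6.37 | 123.63 | -1125.00 | -21847.90
Σ | 29723.29 |  |  | 3437375.00 | 1921652.10
X̄ = 3437375.00 / 29723.29 = 115.65 in
Ȳ = 1921652.10 / 29723.29 = 64.65 in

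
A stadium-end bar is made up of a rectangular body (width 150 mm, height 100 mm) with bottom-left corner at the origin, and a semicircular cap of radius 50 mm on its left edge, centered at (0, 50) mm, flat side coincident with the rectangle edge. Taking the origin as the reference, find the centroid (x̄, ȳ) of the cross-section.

rectangular body: A = 150 × 100 = 15000.00, centroid at (75.00, 50.00).
semicircular end: A = ½π·50² = 3926.99, centroid at (-21.22, 50.00).
ΣA = 18926.99 mm²
ΣAx̄ = (15000.00)(75.00) + (3926.99)(-21.22) = 1041666.67 mm³
ΣAȳ = (15000.00)(50.00) + (3926.99)(50.00) = 946349.54 mm³
x̄ = 1041666.67 / 18926.99 = 55.04 mm
ȳ = 946349.54 / 18926.99 = 50.00 mm

x̄ = 55.04 mm, ȳ = 50.00 mm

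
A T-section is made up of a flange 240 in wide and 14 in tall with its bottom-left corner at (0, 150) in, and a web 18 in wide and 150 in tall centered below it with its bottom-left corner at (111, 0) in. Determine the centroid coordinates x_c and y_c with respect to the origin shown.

web: A = 18 × 150 = 2700.00, centroid at (120.00, 75.00).
flange: A = 240 × 14 = 3360.00, centroid at (120.00, 157.00).
ΣA = 6060.00 in², ΣAx_c = 727200.00 in³, ΣAy_c = 730020.00 in³.
x_c = 727200.00/6060.00 = 120.00 in; y_c = 730020.00/6060.00 = 120.47 in.

x_c = 120.00 in, y_c = 120.47 in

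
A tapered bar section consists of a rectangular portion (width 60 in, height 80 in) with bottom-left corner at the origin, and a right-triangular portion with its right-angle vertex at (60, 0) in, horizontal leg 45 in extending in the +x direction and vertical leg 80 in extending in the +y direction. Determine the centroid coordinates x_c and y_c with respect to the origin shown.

rectangular portion: A = 60 × 80 = 4800.00, centroid at (30.00, 40.00).
triangular portion: A = ½·45·80 = 1800.00, centroid at (75.00, 26.67).
ΣA = 6600.00 in², ΣAx_c = 279000.00 in³, ΣAy_c = 240000.00 in³.
x_c = 279000.00/6600.00 = 42.27 in; y_c = 240000.00/6600.00 = 36.36 in.

x_c = 42.27 in, y_c = 36.36 in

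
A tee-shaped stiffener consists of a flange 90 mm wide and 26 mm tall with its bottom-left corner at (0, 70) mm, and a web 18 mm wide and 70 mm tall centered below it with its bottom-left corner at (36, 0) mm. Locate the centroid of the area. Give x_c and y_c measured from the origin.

x_c = 45.00 mm, y_c = 66.20 mm

web: A = 18 × 70 = 1260.00, centroid at (45.00, 35.00).
flange: A = 90 × 26 = 2340.00, centroid at (45.00, 83.00).
ΣA = 3600.00 mm²
ΣAx_c = (1260.00)(45.00) + (2340.00)(45.00) = 162000.00 mm³
ΣAy_c = (1260.00)(35.00) + (2340.00)(83.00) = 238320.00 mm³
x_c = 162000.00 / 3600.00 = 45.00 mm
y_c = 238320.00 / 3600.00 = 66.20 mm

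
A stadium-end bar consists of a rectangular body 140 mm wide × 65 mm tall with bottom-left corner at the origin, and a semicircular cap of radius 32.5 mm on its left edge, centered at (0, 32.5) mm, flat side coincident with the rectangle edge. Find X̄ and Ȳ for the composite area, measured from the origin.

rectangular body: A = 140 × 65 = 9100.00, centroid at (70.00, 32.50).
semicircular end: A = ½π·32.5² = 1659.15, centroid at (-13.79, 32.50).
ΣA = 10759.15 mm²
ΣAX̄ = (9100.00)(70.00) + (1659.15)(-13.79) = 614114.58 mm³
ΣAȲ = (9100.00)(32.50) + (1659.15)(32.50) = 349672.49 mm³
X̄ = 614114.58 / 10759.15 = 57.08 mm
Ȳ = 349672.49 / 10759.15 = 32.50 mm

X̄ = 57.08 mm, Ȳ = 32.50 mm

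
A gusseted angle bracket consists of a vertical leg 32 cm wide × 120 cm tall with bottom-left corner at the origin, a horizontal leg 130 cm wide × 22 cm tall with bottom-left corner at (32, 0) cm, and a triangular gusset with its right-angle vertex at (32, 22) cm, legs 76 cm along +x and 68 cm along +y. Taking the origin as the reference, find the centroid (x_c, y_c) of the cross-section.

vertical leg: A = 32 × 120 = 3840.00, centroid at (16.00, 60.00).
horizontal leg: A = 130 × 22 = 2860.00, centroid at (97.00, 11.00).
gusset: A = ½·76·68 = 2584.00, centroid at (57.33, 44.67).
ΣA = 9284.00 cm², ΣAx_c = 487009.33 cm³, ΣAy_c = 377278.67 cm³.
x_c = 487009.33/9284.00 = 52.46 cm; y_c = 377278.67/9284.00 = 40.64 cm.

x_c = 52.46 cm, y_c = 40.64 cm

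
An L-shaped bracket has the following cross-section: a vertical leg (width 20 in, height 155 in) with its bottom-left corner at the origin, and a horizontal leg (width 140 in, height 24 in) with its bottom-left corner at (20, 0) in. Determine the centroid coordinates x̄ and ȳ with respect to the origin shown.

Part | A | x̄ᵢ | ȳᵢ | A·x̄ᵢ | A·ȳᵢ
vertical leg | 3100.00 | 10.00 | 77.50 | 31000.00 | 240250.00
horizontal leg | 3360.00 | 90.00 | 12.00 | 302400.00 | 40320.00
Σ | 6460.00 |  |  | 333400.00 | 280570.00
x̄ = 333400.00 / 6460.00 = 51.61 in
ȳ = 280570.00 / 6460.00 = 43.43 in

x̄ = 51.61 in, ȳ = 43.43 in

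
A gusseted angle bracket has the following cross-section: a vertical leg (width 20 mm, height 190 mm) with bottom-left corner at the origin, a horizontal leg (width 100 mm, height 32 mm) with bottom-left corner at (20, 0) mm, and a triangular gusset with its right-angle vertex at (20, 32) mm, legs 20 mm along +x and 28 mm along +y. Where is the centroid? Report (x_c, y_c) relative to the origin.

x_c = 37.01 mm, y_c = 58.21 mm

Part | A | x̄ᵢ | ȳᵢ | A·x̄ᵢ | A·ȳᵢ
vertical leg | 3800.00 | 10.00 | 95.00 | 38000.00 | 361000.00
horizontal leg | 3200.00 | 70.00 | 16.00 | 224000.00 | 51200.00
gusset | 280.00 | 26.67 | 41.33 | 7466.67 | 11573.33
Σ | 7280.00 |  |  | 269466.67 | 423773.33
x_c = 269466.67 / 7280.00 = 37.01 mm
y_c = 423773.33 / 7280.00 = 58.21 mm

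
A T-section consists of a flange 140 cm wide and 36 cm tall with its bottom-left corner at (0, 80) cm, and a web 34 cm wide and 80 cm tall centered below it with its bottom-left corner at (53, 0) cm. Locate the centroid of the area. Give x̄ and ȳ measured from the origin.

web: A = 34 × 80 = 2720.00, centroid at (70.00, 40.00).
flange: A = 140 × 36 = 5040.00, centroid at (70.00, 98.00).
ΣA = 7760.00 cm²
ΣAx̄ = (2720.00)(70.00) + (5040.00)(70.00) = 543200.00 cm³
ΣAȳ = (2720.00)(40.00) + (5040.00)(98.00) = 602720.00 cm³
x̄ = 543200.00 / 7760.00 = 70.00 cm
ȳ = 602720.00 / 7760.00 = 77.67 cm

x̄ = 70.00 cm, ȳ = 77.67 cm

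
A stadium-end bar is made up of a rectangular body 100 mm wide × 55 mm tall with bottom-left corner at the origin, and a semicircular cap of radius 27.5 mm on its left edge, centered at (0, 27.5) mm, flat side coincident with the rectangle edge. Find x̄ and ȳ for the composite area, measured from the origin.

x̄ = 39.05 mm, ȳ = 27.50 mm

rectangular body: A = 100 × 55 = 5500.00, centroid at (50.00, 27.50).
semicircular end: A = ½π·27.5² = 1187.91, centroid at (-11.67, 27.50).
ΣA = 6687.91 mm²
ΣAx̄ = (5500.00)(50.00) + (1187.91)(-11.67) = 261135.42 mm³
ΣAȳ = (5500.00)(27.50) + (1187.91)(27.50) = 183917.65 mm³
x̄ = 261135.42 / 6687.91 = 39.05 mm
ȳ = 183917.65 / 6687.91 = 27.50 mm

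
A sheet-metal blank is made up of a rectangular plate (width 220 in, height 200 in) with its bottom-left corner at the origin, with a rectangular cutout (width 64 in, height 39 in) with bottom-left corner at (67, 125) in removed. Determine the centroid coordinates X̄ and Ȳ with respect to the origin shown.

X̄ = 110.66 in, Ȳ = 97.32 in

Part | A | x̄ᵢ | ȳᵢ | A·x̄ᵢ | A·ȳᵢ
plate | 44000.00 | 110.00 | 100.00 | 4840000.00 | 4400000.00
hole | -2496.00 | 99.00 | 144.50 | -247104.00 | -360672.00
Σ | 41504.00 |  |  | 4592896.00 | 4039328.00
X̄ = 4592896.00 / 41504.00 = 110.66 in
Ȳ = 4039328.00 / 41504.00 = 97.32 in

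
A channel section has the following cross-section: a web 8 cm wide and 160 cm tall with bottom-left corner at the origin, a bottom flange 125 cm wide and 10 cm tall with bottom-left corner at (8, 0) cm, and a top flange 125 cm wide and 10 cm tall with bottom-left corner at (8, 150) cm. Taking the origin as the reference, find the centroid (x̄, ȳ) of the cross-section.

web: A = 8 × 160 = 1280.00, centroid at (4.00, 80.00).
bottom flange: A = 125 × 10 = 1250.00, centroid at (70.50, 5.00).
top flange: A = 125 × 10 = 1250.00, centroid at (70.50, 155.00).
ΣA = 3780.00 cm², ΣAx̄ = 181370.00 cm³, ΣAȳ = 302400.00 cm³.
x̄ = 181370.00/3780.00 = 47.98 cm; ȳ = 302400.00/3780.00 = 80.00 cm.

x̄ = 47.98 cm, ȳ = 80.00 cm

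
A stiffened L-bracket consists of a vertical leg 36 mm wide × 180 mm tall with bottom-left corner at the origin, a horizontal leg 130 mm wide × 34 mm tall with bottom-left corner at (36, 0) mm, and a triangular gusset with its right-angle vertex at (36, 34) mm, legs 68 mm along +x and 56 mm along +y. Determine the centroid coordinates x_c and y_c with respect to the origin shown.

vertical leg: A = 36 × 180 = 6480.00, centroid at (18.00, 90.00).
horizontal leg: A = 130 × 34 = 4420.00, centroid at (101.00, 17.00).
gusset: A = ½·68·56 = 1904.00, centroid at (58.67, 52.67).
ΣA = 12804.00 mm²
ΣAx_c = (6480.00)(18.00) + (4420.00)(101.00) + (1904.00)(58.67) = 674761.33 mm³
ΣAy_c = (6480.00)(90.00) + (4420.00)(17.00) + (1904.00)(52.67) = 758617.33 mm³
x_c = 674761.33 / 12804.00 = 52.70 mm
y_c = 758617.33 / 12804.00 = 59.25 mm

x_c = 52.70 mm, y_c = 59.25 mm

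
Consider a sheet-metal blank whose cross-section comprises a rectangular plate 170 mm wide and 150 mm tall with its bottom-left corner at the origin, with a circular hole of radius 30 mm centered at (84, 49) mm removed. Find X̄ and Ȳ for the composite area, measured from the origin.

X̄ = 85.12 mm, Ȳ = 78.24 mm

Part | A | x̄ᵢ | ȳᵢ | A·x̄ᵢ | A·ȳᵢ
plate | 25500.00 | 85.00 | 75.00 | 2167500.00 | 1912500.00
hole | -2827.43 | 84.00 | 49.00 | -237504.40 | -138544.24
Σ | 22672.57 |  |  | 1929995.60 | 1773955.76
X̄ = 1929995.60 / 22672.57 = 85.12 mm
Ȳ = 1773955.76 / 22672.57 = 78.24 mm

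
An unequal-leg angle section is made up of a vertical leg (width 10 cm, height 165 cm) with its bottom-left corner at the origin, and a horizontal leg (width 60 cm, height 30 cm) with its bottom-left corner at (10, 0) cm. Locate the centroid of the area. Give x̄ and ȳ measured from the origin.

vertical leg: A = 10 × 165 = 1650.00, centroid at (5.00, 82.50).
horizontal leg: A = 60 × 30 = 1800.00, centroid at (40.00, 15.00).
ΣA = 3450.00 cm²
ΣAx̄ = (1650.00)(5.00) + (1800.00)(40.00) = 80250.00 cm³
ΣAȳ = (1650.00)(82.50) + (1800.00)(15.00) = 163125.00 cm³
x̄ = 80250.00 / 3450.00 = 23.26 cm
ȳ = 163125.00 / 3450.00 = 47.28 cm

x̄ = 23.26 cm, ȳ = 47.28 cm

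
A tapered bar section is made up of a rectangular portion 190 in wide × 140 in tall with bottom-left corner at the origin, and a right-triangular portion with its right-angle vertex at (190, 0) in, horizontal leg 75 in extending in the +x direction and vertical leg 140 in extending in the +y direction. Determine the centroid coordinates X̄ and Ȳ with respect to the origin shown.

X̄ = 114.78 in, Ȳ = 66.15 in

Part | A | x̄ᵢ | ȳᵢ | A·x̄ᵢ | A·ȳᵢ
rectangular portion | 26600.00 | 95.00 | 70.00 | 2527000.00 | 1862000.00
triangular portion | 5250.00 | 215.00 | 46.67 | 1128750.00 | 245000.00
Σ | 31850.00 |  |  | 3655750.00 | 2107000.00
X̄ = 3655750.00 / 31850.00 = 114.78 in
Ȳ = 2107000.00 / 31850.00 = 66.15 in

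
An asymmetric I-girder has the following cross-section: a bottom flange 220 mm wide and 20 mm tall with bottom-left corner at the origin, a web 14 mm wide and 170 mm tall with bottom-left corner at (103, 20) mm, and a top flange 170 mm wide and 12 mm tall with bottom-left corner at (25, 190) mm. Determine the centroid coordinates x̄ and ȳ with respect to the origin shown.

x̄ = 110.00 mm, ȳ = 78.66 mm

bottom flange: A = 220 × 20 = 4400.00, centroid at (110.00, 10.00).
web: A = 14 × 170 = 2380.00, centroid at (110.00, 105.00).
top flange: A = 170 × 12 = 2040.00, centroid at (110.00, 196.00).
ΣA = 8820.00 mm²
ΣAx̄ = (4400.00)(110.00) + (2380.00)(110.00) + (2040.00)(110.00) = 970200.00 mm³
ΣAȳ = (4400.00)(10.00) + (2380.00)(105.00) + (2040.00)(196.00) = 693740.00 mm³
x̄ = 970200.00 / 8820.00 = 110.00 mm
ȳ = 693740.00 / 8820.00 = 78.66 mm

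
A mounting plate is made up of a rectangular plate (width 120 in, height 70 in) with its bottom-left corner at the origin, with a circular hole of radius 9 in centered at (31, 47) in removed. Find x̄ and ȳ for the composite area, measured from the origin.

plate: A = 120 × 70 = 8400.00, centroid at (60.00, 35.00).
hole: A = −π·9² = -254.47, centroid at (31.00, 47.00).
ΣA = 8145.53 in²
ΣAx̄ = (8400.00)(60.00) + (-254.47)(31.00) = 496111.46 in³
ΣAȳ = (8400.00)(35.00) + (-254.47)(47.00) = 282039.96 in³
x̄ = 496111.46 / 8145.53 = 60.91 in
ȳ = 282039.96 / 8145.53 = 34.63 in

x̄ = 60.91 in, ȳ = 34.63 in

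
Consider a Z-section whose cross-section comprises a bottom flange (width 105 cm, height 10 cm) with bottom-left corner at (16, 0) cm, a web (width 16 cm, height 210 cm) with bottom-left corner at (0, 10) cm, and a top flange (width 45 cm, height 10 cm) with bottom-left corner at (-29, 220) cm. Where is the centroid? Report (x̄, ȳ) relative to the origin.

Part | A | x̄ᵢ | ȳᵢ | A·x̄ᵢ | A·ȳᵢ
bottom flange | 1050.00 | 68.50 | 5.00 | 71925.00 | 5250.00
web | 3360.00 | 8.00 | 115.00 | 26880.00 | 386400.00
top flange | 450.00 | -6.50 | 225.00 | -2925.00 | 101250.00
Σ | 4860.00 |  |  | 95880.00 | 492900.00
x̄ = 95880.00 / 4860.00 = 19.73 cm
ȳ = 492900.00 / 4860.00 = 101.42 cm

x̄ = 19.73 cm, ȳ = 101.42 cm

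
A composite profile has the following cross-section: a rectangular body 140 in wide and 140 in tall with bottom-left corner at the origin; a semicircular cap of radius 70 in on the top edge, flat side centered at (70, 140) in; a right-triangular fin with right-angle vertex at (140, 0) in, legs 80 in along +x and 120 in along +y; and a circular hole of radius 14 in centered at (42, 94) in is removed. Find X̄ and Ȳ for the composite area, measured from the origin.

X̄ = 85.29 in, Ȳ = 89.33 in

rectangular body: A = 140 × 140 = 19600.00, centroid at (70.00, 70.00).
semicircular top: A = ½π·70² = 7696.90, centroid at (70.00, 169.71).
triangular fin: A = ½·80·120 = 4800.00, centroid at (166.67, 40.00).
hole: A = −π·14² = -615.75, centroid at (42.00, 94.00).
ΣA = 31481.15 in², ΣAX̄ = 2684921.55 in³, ΣAȲ = 2812352.24 in³.
X̄ = 2684921.55/31481.15 = 85.29 in; Ȳ = 2812352.24/31481.15 = 89.33 in.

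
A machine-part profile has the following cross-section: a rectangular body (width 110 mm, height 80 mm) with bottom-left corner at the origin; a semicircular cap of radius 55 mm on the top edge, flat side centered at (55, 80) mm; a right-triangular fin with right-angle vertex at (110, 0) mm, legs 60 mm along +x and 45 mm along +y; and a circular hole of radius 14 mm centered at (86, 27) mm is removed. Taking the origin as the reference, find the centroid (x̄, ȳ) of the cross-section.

x̄ = 60.75 mm, ȳ = 59.27 mm

Part | A | x̄ᵢ | ȳᵢ | A·x̄ᵢ | A·ȳᵢ
rectangular body | 8800.00 | 55.00 | 40.00 | 484000.00 | 352000.00
semicircular top | 4751.66 | 55.00 | 103.34 | 261341.24 | 491049.38
triangular fin | 1350.00 | 130.00 | 15.00 | 175500.00 | 20250.00
hole | -615.75 | 86.00 | 27.00 | -52954.69 | -16625.31
Σ | 14285.91 |  |  | 867886.55 | 846674.07
x̄ = 867886.55 / 14285.91 = 60.75 mm
ȳ = 846674.07 / 14285.91 = 59.27 mm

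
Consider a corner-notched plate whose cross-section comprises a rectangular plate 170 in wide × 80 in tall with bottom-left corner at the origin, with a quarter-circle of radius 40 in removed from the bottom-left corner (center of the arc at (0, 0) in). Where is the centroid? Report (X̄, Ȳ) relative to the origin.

X̄ = 91.93 in, Ȳ = 42.34 in

plate: A = 170 × 80 = 13600.00, centroid at (85.00, 40.00).
removed quarter-circle: A = −¼π·40² = -1256.64, centroid at (16.98, 16.98).
ΣA = 12343.36 in², ΣAX̄ = 1134666.67 in³, ΣAȲ = 522666.67 in³.
X̄ = 1134666.67/12343.36 = 91.93 in; Ȳ = 522666.67/12343.36 = 42.34 in.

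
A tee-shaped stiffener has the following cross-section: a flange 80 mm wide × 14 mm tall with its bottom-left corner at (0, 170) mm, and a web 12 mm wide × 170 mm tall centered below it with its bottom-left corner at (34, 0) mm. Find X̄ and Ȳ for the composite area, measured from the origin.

Part | A | x̄ᵢ | ȳᵢ | A·x̄ᵢ | A·ȳᵢ
web | 2040.00 | 40.00 | 85.00 | 81600.00 | 173400.00
flange | 1120.00 | 40.00 | 177.00 | 44800.00 | 198240.00
Σ | 3160.00 |  |  | 126400.00 | 371640.00
X̄ = 126400.00 / 3160.00 = 40.00 mm
Ȳ = 371640.00 / 3160.00 = 117.61 mm

X̄ = 40.00 mm, Ȳ = 117.61 mm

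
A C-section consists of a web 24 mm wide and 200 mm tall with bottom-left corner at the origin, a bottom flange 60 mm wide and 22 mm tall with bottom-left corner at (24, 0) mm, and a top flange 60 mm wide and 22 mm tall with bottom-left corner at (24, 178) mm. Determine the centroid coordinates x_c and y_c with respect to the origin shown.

x_c = 26.90 mm, y_c = 100.00 mm

Part | A | x̄ᵢ | ȳᵢ | A·x̄ᵢ | A·ȳᵢ
web | 4800.00 | 12.00 | 100.00 | 57600.00 | 480000.00
bottom flange | 1320.00 | 54.00 | 11.00 | 71280.00 | 14520.00
top flange | 1320.00 | 54.00 | 189.00 | 71280.00 | 249480.00
Σ | 7440.00 |  |  | 200160.00 | 744000.00
x_c = 200160.00 / 7440.00 = 26.90 mm
y_c = 744000.00 / 7440.00 = 100.00 mm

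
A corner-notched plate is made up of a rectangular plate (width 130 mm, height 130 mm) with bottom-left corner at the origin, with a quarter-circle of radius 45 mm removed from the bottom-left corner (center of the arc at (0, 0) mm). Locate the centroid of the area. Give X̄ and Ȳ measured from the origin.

X̄ = 69.77 mm, Ȳ = 69.77 mm

Part | A | x̄ᵢ | ȳᵢ | A·x̄ᵢ | A·ȳᵢ
plate | 16900.00 | 65.00 | 65.00 | 1098500.00 | 1098500.00
removed quarter-circle | -1590.43 | 19.10 | 19.10 | -30375.00 | -30375.00
Σ | 15309.57 |  |  | 1068125.00 | 1068125.00
X̄ = 1068125.00 / 15309.57 = 69.77 mm
Ȳ = 1068125.00 / 15309.57 = 69.77 mm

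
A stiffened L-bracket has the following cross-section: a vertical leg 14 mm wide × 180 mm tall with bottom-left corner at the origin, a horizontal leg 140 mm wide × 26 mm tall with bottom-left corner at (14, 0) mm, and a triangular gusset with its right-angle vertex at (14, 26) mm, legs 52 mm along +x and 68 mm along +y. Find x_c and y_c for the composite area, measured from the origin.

x_c = 47.78 mm, y_c = 45.43 mm

vertical leg: A = 14 × 180 = 2520.00, centroid at (7.00, 90.00).
horizontal leg: A = 140 × 26 = 3640.00, centroid at (84.00, 13.00).
gusset: A = ½·52·68 = 1768.00, centroid at (31.33, 48.67).
ΣA = 7928.00 mm²
ΣAx_c = (2520.00)(7.00) + (3640.00)(84.00) + (1768.00)(31.33) = 378797.33 mm³
ΣAy_c = (2520.00)(90.00) + (3640.00)(13.00) + (1768.00)(48.67) = 360162.67 mm³
x_c = 378797.33 / 7928.00 = 47.78 mm
y_c = 360162.67 / 7928.00 = 45.43 mm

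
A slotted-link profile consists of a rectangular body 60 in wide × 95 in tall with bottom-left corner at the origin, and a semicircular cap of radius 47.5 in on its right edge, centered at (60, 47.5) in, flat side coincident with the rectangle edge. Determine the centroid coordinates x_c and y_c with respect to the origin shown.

rectangular body: A = 60 × 95 = 5700.00, centroid at (30.00, 47.50).
semicircular end: A = ½π·47.5² = 3544.11, centroid at (80.16, 47.50).
ΣA = 9244.11 in², ΣAx_c = 455094.47 in³, ΣAy_c = 439095.19 in³.
x_c = 455094.47/9244.11 = 49.23 in; y_c = 439095.19/9244.11 = 47.50 in.

x_c = 49.23 in, y_c = 47.50 in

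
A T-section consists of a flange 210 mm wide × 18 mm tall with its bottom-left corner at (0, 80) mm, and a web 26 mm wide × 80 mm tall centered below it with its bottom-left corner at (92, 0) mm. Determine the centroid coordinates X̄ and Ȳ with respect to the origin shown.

web: A = 26 × 80 = 2080.00, centroid at (105.00, 40.00).
flange: A = 210 × 18 = 3780.00, centroid at (105.00, 89.00).
ΣA = 5860.00 mm²
ΣAX̄ = (2080.00)(105.00) + (3780.00)(105.00) = 615300.00 mm³
ΣAȲ = (2080.00)(40.00) + (3780.00)(89.00) = 419620.00 mm³
X̄ = 615300.00 / 5860.00 = 105.00 mm
Ȳ = 419620.00 / 5860.00 = 71.61 mm

X̄ = 105.00 mm, Ȳ = 71.61 mm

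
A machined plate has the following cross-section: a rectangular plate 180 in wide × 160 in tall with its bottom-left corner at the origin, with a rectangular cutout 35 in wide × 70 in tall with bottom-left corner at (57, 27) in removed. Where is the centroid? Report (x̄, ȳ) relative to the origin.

plate: A = 180 × 160 = 28800.00, centroid at (90.00, 80.00).
hole: A = −(35 × 70) = -2450.00, centroid at (74.50, 62.00).
ΣA = 26350.00 in²
ΣAx̄ = (28800.00)(90.00) + (-2450.00)(74.50) = 2409475.00 in³
ΣAȳ = (28800.00)(80.00) + (-2450.00)(62.00) = 2152100.00 in³
x̄ = 2409475.00 / 26350.00 = 91.44 in
ȳ = 2152100.00 / 26350.00 = 81.67 in

x̄ = 91.44 in, ȳ = 81.67 in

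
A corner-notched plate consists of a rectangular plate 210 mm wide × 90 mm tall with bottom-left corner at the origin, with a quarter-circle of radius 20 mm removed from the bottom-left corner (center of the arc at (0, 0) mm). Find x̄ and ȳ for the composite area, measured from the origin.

plate: A = 210 × 90 = 18900.00, centroid at (105.00, 45.00).
removed quarter-circle: A = −¼π·20² = -314.16, centroid at (8.49, 8.49).
ΣA = 18585.84 mm², ΣAx̄ = 1981833.33 mm³, ΣAȳ = 847833.33 mm³.
x̄ = 1981833.33/18585.84 = 106.63 mm; ȳ = 847833.33/18585.84 = 45.62 mm.

x̄ = 106.63 mm, ȳ = 45.62 mm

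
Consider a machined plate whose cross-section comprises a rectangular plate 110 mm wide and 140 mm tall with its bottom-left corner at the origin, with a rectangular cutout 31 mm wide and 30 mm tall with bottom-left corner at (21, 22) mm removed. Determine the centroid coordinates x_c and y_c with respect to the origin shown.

x_c = 56.19 mm, y_c = 72.12 mm

plate: A = 110 × 140 = 15400.00, centroid at (55.00, 70.00).
hole: A = −(31 × 30) = -930.00, centroid at (36.50, 37.00).
ΣA = 14470.00 mm²
ΣAx_c = (15400.00)(55.00) + (-930.00)(36.50) = 813055.00 mm³
ΣAy_c = (15400.00)(70.00) + (-930.00)(37.00) = 1043590.00 mm³
x_c = 813055.00 / 14470.00 = 56.19 mm
y_c = 1043590.00 / 14470.00 = 72.12 mm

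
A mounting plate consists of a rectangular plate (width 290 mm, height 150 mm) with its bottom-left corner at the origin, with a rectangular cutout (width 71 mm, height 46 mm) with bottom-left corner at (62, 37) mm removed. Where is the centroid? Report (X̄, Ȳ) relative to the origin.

X̄ = 148.86 mm, Ȳ = 76.22 mm

Part | A | x̄ᵢ | ȳᵢ | A·x̄ᵢ | A·ȳᵢ
plate | 43500.00 | 145.00 | 75.00 | 6307500.00 | 3262500.00
hole | -3266.00 | 97.50 | 60.00 | -318435.00 | -195960.00
Σ | 40234.00 |  |  | 5989065.00 | 3066540.00
X̄ = 5989065.00 / 40234.00 = 148.86 mm
Ȳ = 3066540.00 / 40234.00 = 76.22 mm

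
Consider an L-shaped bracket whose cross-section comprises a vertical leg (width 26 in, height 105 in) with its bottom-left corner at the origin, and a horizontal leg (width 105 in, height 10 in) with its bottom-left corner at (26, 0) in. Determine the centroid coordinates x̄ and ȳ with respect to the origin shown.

x̄ = 31.19 in, ȳ = 39.31 in

vertical leg: A = 26 × 105 = 2730.00, centroid at (13.00, 52.50).
horizontal leg: A = 105 × 10 = 1050.00, centroid at (78.50, 5.00).
ΣA = 3780.00 in², ΣAx̄ = 117915.00 in³, ΣAȳ = 148575.00 in³.
x̄ = 117915.00/3780.00 = 31.19 in; ȳ = 148575.00/3780.00 = 39.31 in.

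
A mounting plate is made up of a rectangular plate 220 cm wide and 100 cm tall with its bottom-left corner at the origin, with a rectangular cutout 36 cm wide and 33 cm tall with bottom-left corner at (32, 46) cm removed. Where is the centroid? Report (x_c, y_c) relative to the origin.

Part | A | x̄ᵢ | ȳᵢ | A·x̄ᵢ | A·ȳᵢ
plate | 22000.00 | 110.00 | 50.00 | 2420000.00 | 1100000.00
hole | -1188.00 | 50.00 | 62.50 | -59400.00 | -74250.00
Σ | 20812.00 |  |  | 2360600.00 | 1025750.00
x_c = 2360600.00 / 20812.00 = 113.42 cm
y_c = 1025750.00 / 20812.00 = 49.29 cm

x_c = 113.42 cm, y_c = 49.29 cm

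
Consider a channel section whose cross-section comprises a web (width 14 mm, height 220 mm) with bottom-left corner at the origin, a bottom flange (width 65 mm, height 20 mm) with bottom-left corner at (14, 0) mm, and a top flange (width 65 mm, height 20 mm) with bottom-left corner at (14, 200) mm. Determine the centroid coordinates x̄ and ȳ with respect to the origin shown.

Part | A | x̄ᵢ | ȳᵢ | A·x̄ᵢ | A·ȳᵢ
web | 3080.00 | 7.00 | 110.00 | 21560.00 | 338800.00
bottom flange | 1300.00 | 46.50 | 10.00 | 60450.00 | 13000.00
top flange | 1300.00 | 46.50 | 210.00 | 60450.00 | 273000.00
Σ | 5680.00 |  |  | 142460.00 | 624800.00
x̄ = 142460.00 / 5680.00 = 25.08 mm
ȳ = 624800.00 / 5680.00 = 110.00 mm

x̄ = 25.08 mm, ȳ = 110.00 mm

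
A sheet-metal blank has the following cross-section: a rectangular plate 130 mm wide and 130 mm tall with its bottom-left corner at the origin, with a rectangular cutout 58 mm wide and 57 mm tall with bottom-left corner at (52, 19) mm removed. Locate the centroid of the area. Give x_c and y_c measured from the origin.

plate: A = 130 × 130 = 16900.00, centroid at (65.00, 65.00).
hole: A = −(58 × 57) = -3306.00, centroid at (81.00, 47.50).
ΣA = 13594.00 mm²
ΣAx_c = (16900.00)(65.00) + (-3306.00)(81.00) = 830714.00 mm³
ΣAy_c = (16900.00)(65.00) + (-3306.00)(47.50) = 941465.00 mm³
x_c = 830714.00 / 13594.00 = 61.11 mm
y_c = 941465.00 / 13594.00 = 69.26 mm

x_c = 61.11 mm, y_c = 69.26 mm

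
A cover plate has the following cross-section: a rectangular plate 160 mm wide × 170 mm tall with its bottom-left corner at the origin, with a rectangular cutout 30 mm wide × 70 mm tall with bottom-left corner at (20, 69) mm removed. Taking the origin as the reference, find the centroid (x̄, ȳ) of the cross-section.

x̄ = 83.76 mm, ȳ = 83.41 mm

plate: A = 160 × 170 = 27200.00, centroid at (80.00, 85.00).
hole: A = −(30 × 70) = -2100.00, centroid at (35.00, 104.00).
ΣA = 25100.00 mm², ΣAx̄ = 2102500.00 mm³, ΣAȳ = 2093600.00 mm³.
x̄ = 2102500.00/25100.00 = 83.76 mm; ȳ = 2093600.00/25100.00 = 83.41 mm.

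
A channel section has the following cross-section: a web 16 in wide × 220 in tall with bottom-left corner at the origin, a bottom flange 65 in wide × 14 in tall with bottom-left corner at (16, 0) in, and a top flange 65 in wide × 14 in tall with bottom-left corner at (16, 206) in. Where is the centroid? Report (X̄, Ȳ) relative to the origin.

web: A = 16 × 220 = 3520.00, centroid at (8.00, 110.00).
bottom flange: A = 65 × 14 = 910.00, centroid at (48.50, 7.00).
top flange: A = 65 × 14 = 910.00, centroid at (48.50, 213.00).
ΣA = 5340.00 in², ΣAX̄ = 116430.00 in³, ΣAȲ = 587400.00 in³.
X̄ = 116430.00/5340.00 = 21.80 in; Ȳ = 587400.00/5340.00 = 110.00 in.

X̄ = 21.80 in, Ȳ = 110.00 in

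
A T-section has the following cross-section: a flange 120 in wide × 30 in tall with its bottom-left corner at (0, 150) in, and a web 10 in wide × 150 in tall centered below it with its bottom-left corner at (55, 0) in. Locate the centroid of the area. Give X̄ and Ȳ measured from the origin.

X̄ = 60.00 in, Ȳ = 138.53 in

Part | A | x̄ᵢ | ȳᵢ | A·x̄ᵢ | A·ȳᵢ
web | 1500.00 | 60.00 | 75.00 | 90000.00 | 112500.00
flange | 3600.00 | 60.00 | 165.00 | 216000.00 | 594000.00
Σ | 5100.00 |  |  | 306000.00 | 706500.00
X̄ = 306000.00 / 5100.00 = 60.00 in
Ȳ = 706500.00 / 5100.00 = 138.53 in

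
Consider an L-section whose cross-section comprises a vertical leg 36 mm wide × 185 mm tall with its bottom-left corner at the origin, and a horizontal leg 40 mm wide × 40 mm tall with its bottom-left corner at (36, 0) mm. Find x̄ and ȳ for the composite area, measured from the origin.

x̄ = 25.36 mm, ȳ = 78.46 mm

Part | A | x̄ᵢ | ȳᵢ | A·x̄ᵢ | A·ȳᵢ
vertical leg | 6660.00 | 18.00 | 92.50 | 119880.00 | 616050.00
horizontal leg | 1600.00 | 56.00 | 20.00 | 89600.00 | 32000.00
Σ | 8260.00 |  |  | 209480.00 | 648050.00
x̄ = 209480.00 / 8260.00 = 25.36 mm
ȳ = 648050.00 / 8260.00 = 78.46 mm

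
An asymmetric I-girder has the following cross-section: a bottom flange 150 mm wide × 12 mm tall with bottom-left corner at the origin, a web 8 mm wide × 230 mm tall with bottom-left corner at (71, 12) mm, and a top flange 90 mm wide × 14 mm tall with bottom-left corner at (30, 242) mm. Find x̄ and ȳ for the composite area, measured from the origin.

x̄ = 75.00 mm, ȳ = 113.92 mm

bottom flange: A = 150 × 12 = 1800.00, centroid at (75.00, 6.00).
web: A = 8 × 230 = 1840.00, centroid at (75.00, 127.00).
top flange: A = 90 × 14 = 1260.00, centroid at (75.00, 249.00).
ΣA = 4900.00 mm²
ΣAx̄ = (1800.00)(75.00) + (1840.00)(75.00) + (1260.00)(75.00) = 367500.00 mm³
ΣAȳ = (1800.00)(6.00) + (1840.00)(127.00) + (1260.00)(249.00) = 558220.00 mm³
x̄ = 367500.00 / 4900.00 = 75.00 mm
ȳ = 558220.00 / 4900.00 = 113.92 mm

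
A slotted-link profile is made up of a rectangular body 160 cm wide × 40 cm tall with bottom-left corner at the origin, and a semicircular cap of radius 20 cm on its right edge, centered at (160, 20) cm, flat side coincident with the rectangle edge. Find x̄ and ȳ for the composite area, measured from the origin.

x̄ = 87.91 cm, ȳ = 20.00 cm

Part | A | x̄ᵢ | ȳᵢ | A·x̄ᵢ | A·ȳᵢ
rectangular body | 6400.00 | 80.00 | 20.00 | 512000.00 | 128000.00
semicircular end | 628.32 | 168.49 | 20.00 | 105864.30 | 12566.37
Σ | 7028.32 |  |  | 617864.30 | 140566.37
x̄ = 617864.30 / 7028.32 = 87.91 cm
ȳ = 140566.37 / 7028.32 = 20.00 cm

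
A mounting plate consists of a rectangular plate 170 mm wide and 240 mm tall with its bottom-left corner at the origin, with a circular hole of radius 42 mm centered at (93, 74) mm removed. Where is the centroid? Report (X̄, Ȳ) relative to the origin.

plate: A = 170 × 240 = 40800.00, centroid at (85.00, 120.00).
hole: A = −π·42² = -5541.77, centroid at (93.00, 74.00).
ΣA = 35258.23 mm²
ΣAX̄ = (40800.00)(85.00) + (-5541.77)(93.00) = 2952615.44 mm³
ΣAȲ = (40800.00)(120.00) + (-5541.77)(74.00) = 4485909.06 mm³
X̄ = 2952615.44 / 35258.23 = 83.74 mm
Ȳ = 4485909.06 / 35258.23 = 127.23 mm

X̄ = 83.74 mm, Ȳ = 127.23 mm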